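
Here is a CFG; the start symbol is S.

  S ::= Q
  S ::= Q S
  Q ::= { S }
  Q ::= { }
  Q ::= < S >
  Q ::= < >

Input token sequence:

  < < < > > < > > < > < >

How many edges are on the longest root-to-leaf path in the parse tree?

6

[S [Q < [S [Q < [S [Q < >]] >] [S [Q < >]]] >] [S [Q < >] [S [Q < >]]]]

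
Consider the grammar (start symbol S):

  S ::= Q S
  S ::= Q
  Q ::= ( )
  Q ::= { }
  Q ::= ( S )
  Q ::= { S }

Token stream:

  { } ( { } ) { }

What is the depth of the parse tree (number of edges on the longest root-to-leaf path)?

5

[S [Q { }] [S [Q ( [S [Q { }]] )] [S [Q { }]]]]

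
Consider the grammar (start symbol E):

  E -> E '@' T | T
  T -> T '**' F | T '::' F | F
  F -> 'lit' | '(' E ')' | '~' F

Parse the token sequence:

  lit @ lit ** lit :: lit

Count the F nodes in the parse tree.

[E [E [T [F lit]]] @ [T [T [T [F lit]] ** [F lit]] :: [F lit]]]

4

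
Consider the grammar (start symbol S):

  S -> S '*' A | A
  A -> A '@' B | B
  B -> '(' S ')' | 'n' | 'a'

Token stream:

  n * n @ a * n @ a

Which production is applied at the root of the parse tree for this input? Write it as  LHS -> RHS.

S -> S '*' A

[S [S [S [A [B n]]] * [A [A [B n]] @ [B a]]] * [A [A [B n]] @ [B a]]]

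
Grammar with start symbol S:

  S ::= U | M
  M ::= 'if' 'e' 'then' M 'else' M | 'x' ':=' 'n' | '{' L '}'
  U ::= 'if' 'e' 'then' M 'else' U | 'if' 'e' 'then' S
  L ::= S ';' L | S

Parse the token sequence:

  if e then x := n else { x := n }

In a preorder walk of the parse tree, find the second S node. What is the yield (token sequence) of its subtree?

[S [M if e then [M x := n] else [M { [L [S [M x := n]]] }]]]

x := n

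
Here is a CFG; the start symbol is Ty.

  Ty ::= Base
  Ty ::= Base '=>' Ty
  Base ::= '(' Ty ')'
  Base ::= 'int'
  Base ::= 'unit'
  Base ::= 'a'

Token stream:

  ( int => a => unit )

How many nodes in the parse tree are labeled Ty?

[Ty [Base ( [Ty [Base int] => [Ty [Base a] => [Ty [Base unit]]]] )]]

4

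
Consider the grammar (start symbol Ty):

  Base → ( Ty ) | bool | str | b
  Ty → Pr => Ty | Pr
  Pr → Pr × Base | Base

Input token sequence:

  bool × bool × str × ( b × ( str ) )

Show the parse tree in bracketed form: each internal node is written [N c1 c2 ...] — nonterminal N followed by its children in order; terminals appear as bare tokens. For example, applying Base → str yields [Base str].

Ty
Pr
Pr × Base
Pr × Base × Base
Pr × Base × Base × Base
Base × Base × Base × Base
bool × Base × Base × Base
bool × bool × Base × Base
bool × bool × str × Base
bool × bool × str × ( Ty )
bool × bool × str × ( Pr )
bool × bool × str × ( Pr × Base )
bool × bool × str × ( Base × Base )
bool × bool × str × ( b × Base )
bool × bool × str × ( b × ( Ty ) )
bool × bool × str × ( b × ( Pr ) )
bool × bool × str × ( b × ( Base ) )
bool × bool × str × ( b × ( str ) )

[Ty [Pr [Pr [Pr [Pr [Base bool]] × [Base bool]] × [Base str]] × [Base ( [Ty [Pr [Pr [Base b]] × [Base ( [Ty [Pr [Base str]]] )]]] )]]]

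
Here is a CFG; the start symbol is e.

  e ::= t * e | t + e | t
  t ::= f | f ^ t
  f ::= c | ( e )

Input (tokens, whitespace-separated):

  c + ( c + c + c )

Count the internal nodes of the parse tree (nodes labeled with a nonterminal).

15

[e [t [f c]] + [e [t [f ( [e [t [f c]] + [e [t [f c]] + [e [t [f c]]]]] )]]]]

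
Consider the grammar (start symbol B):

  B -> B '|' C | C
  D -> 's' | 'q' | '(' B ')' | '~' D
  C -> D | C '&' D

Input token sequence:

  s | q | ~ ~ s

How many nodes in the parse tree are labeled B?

[B [B [B [C [D s]]] | [C [D q]]] | [C [D ~ [D ~ [D s]]]]]

3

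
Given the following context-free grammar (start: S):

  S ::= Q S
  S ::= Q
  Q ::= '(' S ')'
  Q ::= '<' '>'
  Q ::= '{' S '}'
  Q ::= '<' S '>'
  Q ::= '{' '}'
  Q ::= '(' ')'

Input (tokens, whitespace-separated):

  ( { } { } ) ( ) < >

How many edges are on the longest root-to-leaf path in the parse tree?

[S [Q ( [S [Q { }] [S [Q { }]]] )] [S [Q ( )] [S [Q < >]]]]

5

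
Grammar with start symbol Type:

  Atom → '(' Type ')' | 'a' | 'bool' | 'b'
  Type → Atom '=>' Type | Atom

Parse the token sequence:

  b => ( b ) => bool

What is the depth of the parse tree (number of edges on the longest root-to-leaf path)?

5

[Type [Atom b] => [Type [Atom ( [Type [Atom b]] )] => [Type [Atom bool]]]]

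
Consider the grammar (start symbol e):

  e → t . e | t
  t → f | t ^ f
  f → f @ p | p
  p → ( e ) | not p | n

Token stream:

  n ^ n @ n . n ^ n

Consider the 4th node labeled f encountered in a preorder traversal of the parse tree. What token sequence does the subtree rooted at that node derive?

n

[e [t [t [f [p n]]] ^ [f [f [p n]] @ [p n]]] . [e [t [t [f [p n]]] ^ [f [p n]]]]]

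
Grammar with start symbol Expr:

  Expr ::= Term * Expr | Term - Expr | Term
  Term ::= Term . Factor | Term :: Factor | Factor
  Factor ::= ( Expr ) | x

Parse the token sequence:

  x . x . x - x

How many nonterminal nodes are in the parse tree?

10

[Expr [Term [Term [Term [Factor x]] . [Factor x]] . [Factor x]] - [Expr [Term [Factor x]]]]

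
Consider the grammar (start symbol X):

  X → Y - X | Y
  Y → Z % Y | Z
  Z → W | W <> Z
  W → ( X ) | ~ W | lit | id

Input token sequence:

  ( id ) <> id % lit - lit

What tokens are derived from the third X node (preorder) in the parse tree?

[X [Y [Z [W ( [X [Y [Z [W id]]]] )] <> [Z [W id]]] % [Y [Z [W lit]]]] - [X [Y [Z [W lit]]]]]

lit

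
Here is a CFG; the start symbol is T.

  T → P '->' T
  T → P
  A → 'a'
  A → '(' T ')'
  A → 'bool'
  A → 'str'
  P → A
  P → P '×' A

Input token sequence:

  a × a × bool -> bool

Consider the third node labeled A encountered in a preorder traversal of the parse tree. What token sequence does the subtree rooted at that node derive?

bool

[T [P [P [P [A a]] × [A a]] × [A bool]] -> [T [P [A bool]]]]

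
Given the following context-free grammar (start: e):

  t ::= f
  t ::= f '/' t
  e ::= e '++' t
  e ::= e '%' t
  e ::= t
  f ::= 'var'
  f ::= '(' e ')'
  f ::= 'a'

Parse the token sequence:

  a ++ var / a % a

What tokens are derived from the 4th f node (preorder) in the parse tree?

a

[e [e [e [t [f a]]] ++ [t [f var] / [t [f a]]]] % [t [f a]]]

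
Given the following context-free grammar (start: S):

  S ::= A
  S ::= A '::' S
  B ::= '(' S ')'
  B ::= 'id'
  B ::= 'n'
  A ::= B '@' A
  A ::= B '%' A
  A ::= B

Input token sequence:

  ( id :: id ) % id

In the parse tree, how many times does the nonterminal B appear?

4

[S [A [B ( [S [A [B id]] :: [S [A [B id]]]] )] % [A [B id]]]]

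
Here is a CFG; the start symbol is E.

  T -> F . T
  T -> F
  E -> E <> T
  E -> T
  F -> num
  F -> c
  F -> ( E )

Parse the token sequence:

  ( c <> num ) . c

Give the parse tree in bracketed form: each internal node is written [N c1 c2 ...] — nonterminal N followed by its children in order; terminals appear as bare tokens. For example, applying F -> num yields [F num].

E
T
F . T
( E ) . T
( E <> T ) . T
( T <> T ) . T
( F <> T ) . T
( c <> T ) . T
( c <> F ) . T
( c <> num ) . T
( c <> num ) . F
( c <> num ) . c

[E [T [F ( [E [E [T [F c]]] <> [T [F num]]] )] . [T [F c]]]]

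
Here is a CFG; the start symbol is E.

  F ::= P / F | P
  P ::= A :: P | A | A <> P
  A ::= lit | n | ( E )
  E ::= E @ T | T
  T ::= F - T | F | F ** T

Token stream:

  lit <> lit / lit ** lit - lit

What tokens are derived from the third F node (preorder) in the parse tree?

lit

[E [T [F [P [A lit] <> [P [A lit]]] / [F [P [A lit]]]] ** [T [F [P [A lit]]] - [T [F [P [A lit]]]]]]]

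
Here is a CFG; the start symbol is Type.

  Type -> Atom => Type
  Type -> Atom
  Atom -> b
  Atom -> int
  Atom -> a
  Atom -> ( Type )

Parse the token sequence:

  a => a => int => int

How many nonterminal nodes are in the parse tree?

8

[Type [Atom a] => [Type [Atom a] => [Type [Atom int] => [Type [Atom int]]]]]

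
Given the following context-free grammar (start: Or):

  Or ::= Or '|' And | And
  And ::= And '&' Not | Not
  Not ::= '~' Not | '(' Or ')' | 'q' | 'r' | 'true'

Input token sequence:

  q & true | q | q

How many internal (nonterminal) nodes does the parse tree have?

11

[Or [Or [Or [And [And [Not q]] & [Not true]]] | [And [Not q]]] | [And [Not q]]]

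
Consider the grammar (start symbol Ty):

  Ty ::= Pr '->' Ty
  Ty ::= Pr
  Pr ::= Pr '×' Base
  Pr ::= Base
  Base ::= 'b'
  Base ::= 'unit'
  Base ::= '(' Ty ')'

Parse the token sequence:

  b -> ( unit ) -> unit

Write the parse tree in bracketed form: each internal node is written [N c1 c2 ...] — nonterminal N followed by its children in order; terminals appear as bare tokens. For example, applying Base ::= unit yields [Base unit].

[Ty [Pr [Base b]] -> [Ty [Pr [Base ( [Ty [Pr [Base unit]]] )]] -> [Ty [Pr [Base unit]]]]]

Ty
Pr -> Ty
Base -> Ty
b -> Ty
b -> Pr -> Ty
b -> Base -> Ty
b -> ( Ty ) -> Ty
b -> ( Pr ) -> Ty
b -> ( Base ) -> Ty
b -> ( unit ) -> Ty
b -> ( unit ) -> Pr
b -> ( unit ) -> Base
b -> ( unit ) -> unit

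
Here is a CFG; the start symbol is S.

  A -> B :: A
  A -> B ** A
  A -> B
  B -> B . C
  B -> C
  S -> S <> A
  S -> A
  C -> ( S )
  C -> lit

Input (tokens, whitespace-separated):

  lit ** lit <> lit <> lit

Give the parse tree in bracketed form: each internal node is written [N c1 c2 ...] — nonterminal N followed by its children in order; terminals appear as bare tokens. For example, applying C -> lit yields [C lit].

[S [S [S [A [B [C lit]] ** [A [B [C lit]]]]] <> [A [B [C lit]]]] <> [A [B [C lit]]]]

S
S <> A
S <> A <> A
A <> A <> A
B ** A <> A <> A
C ** A <> A <> A
lit ** A <> A <> A
lit ** B <> A <> A
lit ** C <> A <> A
lit ** lit <> A <> A
lit ** lit <> B <> A
lit ** lit <> C <> A
lit ** lit <> lit <> A
lit ** lit <> lit <> B
lit ** lit <> lit <> C
lit ** lit <> lit <> lit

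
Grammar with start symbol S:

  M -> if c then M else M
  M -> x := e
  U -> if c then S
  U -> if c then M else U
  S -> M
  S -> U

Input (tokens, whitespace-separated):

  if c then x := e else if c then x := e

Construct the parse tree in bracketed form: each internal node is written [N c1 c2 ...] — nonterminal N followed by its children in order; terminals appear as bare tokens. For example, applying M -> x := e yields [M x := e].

S
U
if c then M else U
if c then x := e else U
if c then x := e else if c then S
if c then x := e else if c then M
if c then x := e else if c then x := e

[S [U if c then [M x := e] else [U if c then [S [M x := e]]]]]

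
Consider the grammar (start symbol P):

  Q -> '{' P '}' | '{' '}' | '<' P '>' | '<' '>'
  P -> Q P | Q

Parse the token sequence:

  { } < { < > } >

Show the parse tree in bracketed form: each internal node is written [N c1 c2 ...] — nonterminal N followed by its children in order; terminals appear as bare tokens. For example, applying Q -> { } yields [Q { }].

P
Q P
{ } P
{ } Q
{ } < P >
{ } < Q >
{ } < { P } >
{ } < { Q } >
{ } < { < > } >

[P [Q { }] [P [Q < [P [Q { [P [Q < >]] }]] >]]]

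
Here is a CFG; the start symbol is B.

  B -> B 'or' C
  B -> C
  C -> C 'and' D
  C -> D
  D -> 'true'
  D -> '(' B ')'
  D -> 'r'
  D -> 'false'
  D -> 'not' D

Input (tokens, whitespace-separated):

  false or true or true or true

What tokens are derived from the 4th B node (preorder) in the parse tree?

false

[B [B [B [B [C [D false]]] or [C [D true]]] or [C [D true]]] or [C [D true]]]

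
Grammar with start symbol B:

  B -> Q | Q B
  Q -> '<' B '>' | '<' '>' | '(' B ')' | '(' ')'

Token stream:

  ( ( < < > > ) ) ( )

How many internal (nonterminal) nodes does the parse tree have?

[B [Q ( [B [Q ( [B [Q < [B [Q < >]] >]] )]] )] [B [Q ( )]]]

10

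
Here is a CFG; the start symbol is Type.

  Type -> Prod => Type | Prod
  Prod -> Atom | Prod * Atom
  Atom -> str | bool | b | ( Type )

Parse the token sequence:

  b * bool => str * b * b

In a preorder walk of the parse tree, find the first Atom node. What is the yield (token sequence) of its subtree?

b

[Type [Prod [Prod [Atom b]] * [Atom bool]] => [Type [Prod [Prod [Prod [Atom str]] * [Atom b]] * [Atom b]]]]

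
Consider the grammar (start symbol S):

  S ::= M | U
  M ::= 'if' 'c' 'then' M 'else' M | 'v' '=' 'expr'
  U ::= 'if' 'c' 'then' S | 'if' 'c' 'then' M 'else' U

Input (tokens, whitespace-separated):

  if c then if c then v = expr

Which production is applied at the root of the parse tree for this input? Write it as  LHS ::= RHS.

S ::= U

[S [U if c then [S [U if c then [S [M v = expr]]]]]]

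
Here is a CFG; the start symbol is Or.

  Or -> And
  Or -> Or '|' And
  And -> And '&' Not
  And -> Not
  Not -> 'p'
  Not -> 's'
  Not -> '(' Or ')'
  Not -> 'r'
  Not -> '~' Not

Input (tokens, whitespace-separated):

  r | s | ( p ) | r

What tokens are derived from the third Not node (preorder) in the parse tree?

[Or [Or [Or [Or [And [Not r]]] | [And [Not s]]] | [And [Not ( [Or [And [Not p]]] )]]] | [And [Not r]]]

( p )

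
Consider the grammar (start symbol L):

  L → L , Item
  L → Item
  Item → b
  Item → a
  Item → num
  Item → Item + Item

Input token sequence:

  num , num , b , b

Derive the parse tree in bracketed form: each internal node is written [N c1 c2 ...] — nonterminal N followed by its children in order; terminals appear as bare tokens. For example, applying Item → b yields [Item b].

[L [L [L [L [Item num]] , [Item num]] , [Item b]] , [Item b]]

L
L , Item
L , Item , Item
L , Item , Item , Item
Item , Item , Item , Item
num , Item , Item , Item
num , num , Item , Item
num , num , b , Item
num , num , b , b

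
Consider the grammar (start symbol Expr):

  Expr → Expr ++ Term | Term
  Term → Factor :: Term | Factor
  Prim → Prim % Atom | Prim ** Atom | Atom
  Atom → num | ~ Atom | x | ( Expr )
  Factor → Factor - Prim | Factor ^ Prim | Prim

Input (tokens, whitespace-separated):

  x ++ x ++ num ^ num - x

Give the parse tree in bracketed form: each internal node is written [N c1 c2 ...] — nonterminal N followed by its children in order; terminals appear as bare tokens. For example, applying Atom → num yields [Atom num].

Expr
Expr ++ Term
Expr ++ Term ++ Term
Term ++ Term ++ Term
Factor ++ Term ++ Term
Prim ++ Term ++ Term
Atom ++ Term ++ Term
x ++ Term ++ Term
x ++ Factor ++ Term
x ++ Prim ++ Term
x ++ Atom ++ Term
x ++ x ++ Term
x ++ x ++ Factor
x ++ x ++ Factor - Prim
x ++ x ++ Factor ^ Prim - Prim
x ++ x ++ Prim ^ Prim - Prim
x ++ x ++ Atom ^ Prim - Prim
x ++ x ++ num ^ Prim - Prim
x ++ x ++ num ^ Atom - Prim
x ++ x ++ num ^ num - Prim
x ++ x ++ num ^ num - Atom
x ++ x ++ num ^ num - x

[Expr [Expr [Expr [Term [Factor [Prim [Atom x]]]]] ++ [Term [Factor [Prim [Atom x]]]]] ++ [Term [Factor [Factor [Factor [Prim [Atom num]]] ^ [Prim [Atom num]]] - [Prim [Atom x]]]]]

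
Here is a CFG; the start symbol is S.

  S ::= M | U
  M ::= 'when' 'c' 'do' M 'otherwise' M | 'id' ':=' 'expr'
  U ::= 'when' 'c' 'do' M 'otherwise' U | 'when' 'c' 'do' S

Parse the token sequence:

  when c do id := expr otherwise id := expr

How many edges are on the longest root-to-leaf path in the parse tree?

3

[S [M when c do [M id := expr] otherwise [M id := expr]]]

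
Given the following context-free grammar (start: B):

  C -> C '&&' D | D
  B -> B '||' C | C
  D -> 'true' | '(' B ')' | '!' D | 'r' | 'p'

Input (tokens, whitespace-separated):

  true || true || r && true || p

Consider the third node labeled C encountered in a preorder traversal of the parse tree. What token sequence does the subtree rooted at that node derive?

r && true

[B [B [B [B [C [D true]]] || [C [D true]]] || [C [C [D r]] && [D true]]] || [C [D p]]]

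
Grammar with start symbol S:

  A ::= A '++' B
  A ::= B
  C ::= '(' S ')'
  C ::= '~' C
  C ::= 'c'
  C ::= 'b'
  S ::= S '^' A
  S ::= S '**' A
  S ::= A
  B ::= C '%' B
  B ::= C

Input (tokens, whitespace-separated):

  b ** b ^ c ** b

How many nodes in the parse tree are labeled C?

[S [S [S [S [A [B [C b]]]] ** [A [B [C b]]]] ^ [A [B [C c]]]] ** [A [B [C b]]]]

4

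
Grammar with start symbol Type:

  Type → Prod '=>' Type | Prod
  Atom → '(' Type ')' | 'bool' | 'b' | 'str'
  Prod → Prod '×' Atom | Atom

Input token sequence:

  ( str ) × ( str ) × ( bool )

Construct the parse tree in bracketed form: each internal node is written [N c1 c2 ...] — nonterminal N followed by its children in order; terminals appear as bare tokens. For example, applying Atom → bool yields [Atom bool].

[Type [Prod [Prod [Prod [Atom ( [Type [Prod [Atom str]]] )]] × [Atom ( [Type [Prod [Atom str]]] )]] × [Atom ( [Type [Prod [Atom bool]]] )]]]

Type
Prod
Prod × Atom
Prod × Atom × Atom
Atom × Atom × Atom
( Type ) × Atom × Atom
( Prod ) × Atom × Atom
( Atom ) × Atom × Atom
( str ) × Atom × Atom
( str ) × ( Type ) × Atom
( str ) × ( Prod ) × Atom
( str ) × ( Atom ) × Atom
( str ) × ( str ) × Atom
( str ) × ( str ) × ( Type )
( str ) × ( str ) × ( Prod )
( str ) × ( str ) × ( Atom )
( str ) × ( str ) × ( bool )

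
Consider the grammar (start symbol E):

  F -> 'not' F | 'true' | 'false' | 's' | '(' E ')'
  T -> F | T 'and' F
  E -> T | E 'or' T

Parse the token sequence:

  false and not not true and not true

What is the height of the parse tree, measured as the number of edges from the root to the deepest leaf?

6

[E [T [T [T [F false]] and [F not [F not [F true]]]] and [F not [F true]]]]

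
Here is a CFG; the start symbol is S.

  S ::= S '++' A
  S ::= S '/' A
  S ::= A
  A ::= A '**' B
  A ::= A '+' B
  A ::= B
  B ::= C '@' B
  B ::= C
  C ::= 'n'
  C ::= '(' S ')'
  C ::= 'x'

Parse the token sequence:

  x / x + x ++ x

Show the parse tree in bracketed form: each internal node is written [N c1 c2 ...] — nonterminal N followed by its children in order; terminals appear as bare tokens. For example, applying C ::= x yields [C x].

[S [S [S [A [B [C x]]]] / [A [A [B [C x]]] + [B [C x]]]] ++ [A [B [C x]]]]

S
S ++ A
S / A ++ A
A / A ++ A
B / A ++ A
C / A ++ A
x / A ++ A
x / A + B ++ A
x / B + B ++ A
x / C + B ++ A
x / x + B ++ A
x / x + C ++ A
x / x + x ++ A
x / x + x ++ B
x / x + x ++ C
x / x + x ++ x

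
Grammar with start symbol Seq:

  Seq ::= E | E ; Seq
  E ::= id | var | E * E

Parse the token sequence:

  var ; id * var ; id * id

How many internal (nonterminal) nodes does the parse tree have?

10

[Seq [E var] ; [Seq [E [E id] * [E var]] ; [Seq [E [E id] * [E id]]]]]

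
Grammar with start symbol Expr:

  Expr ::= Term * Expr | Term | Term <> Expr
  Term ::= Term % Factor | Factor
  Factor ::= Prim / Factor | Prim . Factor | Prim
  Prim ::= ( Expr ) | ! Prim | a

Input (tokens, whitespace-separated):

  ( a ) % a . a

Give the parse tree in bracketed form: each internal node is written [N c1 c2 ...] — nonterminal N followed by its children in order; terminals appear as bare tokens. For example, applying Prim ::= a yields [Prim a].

[Expr [Term [Term [Factor [Prim ( [Expr [Term [Factor [Prim a]]]] )]]] % [Factor [Prim a] . [Factor [Prim a]]]]]

Expr
Term
Term % Factor
Factor % Factor
Prim % Factor
( Expr ) % Factor
( Term ) % Factor
( Factor ) % Factor
( Prim ) % Factor
( a ) % Factor
( a ) % Prim . Factor
( a ) % a . Factor
( a ) % a . Prim
( a ) % a . a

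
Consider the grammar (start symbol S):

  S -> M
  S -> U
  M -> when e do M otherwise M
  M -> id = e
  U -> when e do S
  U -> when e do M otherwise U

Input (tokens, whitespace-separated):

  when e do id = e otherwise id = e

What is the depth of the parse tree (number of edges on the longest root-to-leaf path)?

[S [M when e do [M id = e] otherwise [M id = e]]]

3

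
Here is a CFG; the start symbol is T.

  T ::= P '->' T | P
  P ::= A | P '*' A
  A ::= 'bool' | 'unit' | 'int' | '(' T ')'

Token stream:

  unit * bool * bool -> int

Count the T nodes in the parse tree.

2

[T [P [P [P [A unit]] * [A bool]] * [A bool]] -> [T [P [A int]]]]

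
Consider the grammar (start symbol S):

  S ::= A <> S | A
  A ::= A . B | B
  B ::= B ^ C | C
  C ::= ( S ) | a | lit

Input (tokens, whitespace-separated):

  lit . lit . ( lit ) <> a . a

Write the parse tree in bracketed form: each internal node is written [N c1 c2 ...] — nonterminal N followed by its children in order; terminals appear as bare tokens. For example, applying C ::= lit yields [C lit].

[S [A [A [A [B [C lit]]] . [B [C lit]]] . [B [C ( [S [A [B [C lit]]]] )]]] <> [S [A [A [B [C a]]] . [B [C a]]]]]

S
A <> S
A . B <> S
A . B . B <> S
B . B . B <> S
C . B . B <> S
lit . B . B <> S
lit . C . B <> S
lit . lit . B <> S
lit . lit . C <> S
lit . lit . ( S ) <> S
lit . lit . ( A ) <> S
lit . lit . ( B ) <> S
lit . lit . ( C ) <> S
lit . lit . ( lit ) <> S
lit . lit . ( lit ) <> A
lit . lit . ( lit ) <> A . B
lit . lit . ( lit ) <> B . B
lit . lit . ( lit ) <> C . B
lit . lit . ( lit ) <> a . B
lit . lit . ( lit ) <> a . C
lit . lit . ( lit ) <> a . a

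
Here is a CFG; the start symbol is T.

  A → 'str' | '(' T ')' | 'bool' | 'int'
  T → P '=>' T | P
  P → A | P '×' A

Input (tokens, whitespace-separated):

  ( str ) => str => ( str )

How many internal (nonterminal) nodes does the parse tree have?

[T [P [A ( [T [P [A str]]] )]] => [T [P [A str]] => [T [P [A ( [T [P [A str]]] )]]]]]

15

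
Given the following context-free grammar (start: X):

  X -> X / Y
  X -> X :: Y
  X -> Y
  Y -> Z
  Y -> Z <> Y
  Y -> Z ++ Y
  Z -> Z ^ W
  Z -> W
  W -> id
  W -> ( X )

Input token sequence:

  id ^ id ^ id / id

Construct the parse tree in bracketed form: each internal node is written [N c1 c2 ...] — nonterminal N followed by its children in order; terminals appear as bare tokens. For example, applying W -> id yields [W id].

X
X / Y
Y / Y
Z / Y
Z ^ W / Y
Z ^ W ^ W / Y
W ^ W ^ W / Y
id ^ W ^ W / Y
id ^ id ^ W / Y
id ^ id ^ id / Y
id ^ id ^ id / Z
id ^ id ^ id / W
id ^ id ^ id / id

[X [X [Y [Z [Z [Z [W id]] ^ [W id]] ^ [W id]]]] / [Y [Z [W id]]]]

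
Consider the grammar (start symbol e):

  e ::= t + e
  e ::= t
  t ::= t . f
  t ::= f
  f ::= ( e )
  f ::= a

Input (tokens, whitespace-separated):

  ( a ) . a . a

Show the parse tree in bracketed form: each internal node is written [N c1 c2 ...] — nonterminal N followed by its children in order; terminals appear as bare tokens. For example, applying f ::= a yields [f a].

[e [t [t [t [f ( [e [t [f a]]] )]] . [f a]] . [f a]]]

e
t
t . f
t . f . f
f . f . f
( e ) . f . f
( t ) . f . f
( f ) . f . f
( a ) . f . f
( a ) . a . f
( a ) . a . a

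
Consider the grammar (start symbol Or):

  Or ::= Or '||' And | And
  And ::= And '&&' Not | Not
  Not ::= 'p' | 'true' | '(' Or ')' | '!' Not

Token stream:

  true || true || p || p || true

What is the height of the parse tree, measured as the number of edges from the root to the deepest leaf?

7

[Or [Or [Or [Or [Or [And [Not true]]] || [And [Not true]]] || [And [Not p]]] || [And [Not p]]] || [And [Not true]]]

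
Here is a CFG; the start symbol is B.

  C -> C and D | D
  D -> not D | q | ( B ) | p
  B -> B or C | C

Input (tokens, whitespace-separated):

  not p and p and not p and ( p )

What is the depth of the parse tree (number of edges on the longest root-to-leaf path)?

7

[B [C [C [C [C [D not [D p]]] and [D p]] and [D not [D p]]] and [D ( [B [C [D p]]] )]]]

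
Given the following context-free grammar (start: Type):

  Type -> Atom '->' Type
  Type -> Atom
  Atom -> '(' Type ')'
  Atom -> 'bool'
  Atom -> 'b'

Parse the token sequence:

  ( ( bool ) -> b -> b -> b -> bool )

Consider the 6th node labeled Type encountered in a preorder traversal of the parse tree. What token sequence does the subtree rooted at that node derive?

b -> bool

[Type [Atom ( [Type [Atom ( [Type [Atom bool]] )] -> [Type [Atom b] -> [Type [Atom b] -> [Type [Atom b] -> [Type [Atom bool]]]]]] )]]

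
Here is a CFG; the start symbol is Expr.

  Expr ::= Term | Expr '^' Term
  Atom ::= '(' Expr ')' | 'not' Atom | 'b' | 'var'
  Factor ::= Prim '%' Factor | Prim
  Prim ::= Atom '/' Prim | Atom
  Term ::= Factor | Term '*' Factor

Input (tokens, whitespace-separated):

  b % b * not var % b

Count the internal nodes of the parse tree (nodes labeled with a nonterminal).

[Expr [Term [Term [Factor [Prim [Atom b]] % [Factor [Prim [Atom b]]]]] * [Factor [Prim [Atom not [Atom var]]] % [Factor [Prim [Atom b]]]]]]

16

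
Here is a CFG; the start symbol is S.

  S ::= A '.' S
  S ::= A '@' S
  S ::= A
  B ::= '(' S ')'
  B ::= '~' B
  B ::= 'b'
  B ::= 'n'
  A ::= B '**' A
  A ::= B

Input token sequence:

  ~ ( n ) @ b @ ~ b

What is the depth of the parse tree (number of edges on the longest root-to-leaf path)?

[S [A [B ~ [B ( [S [A [B n]]] )]]] @ [S [A [B b]] @ [S [A [B ~ [B b]]]]]]

7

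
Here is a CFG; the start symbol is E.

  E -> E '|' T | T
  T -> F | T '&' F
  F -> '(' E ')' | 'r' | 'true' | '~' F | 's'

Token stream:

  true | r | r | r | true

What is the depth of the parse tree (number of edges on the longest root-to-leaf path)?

7

[E [E [E [E [E [T [F true]]] | [T [F r]]] | [T [F r]]] | [T [F r]]] | [T [F true]]]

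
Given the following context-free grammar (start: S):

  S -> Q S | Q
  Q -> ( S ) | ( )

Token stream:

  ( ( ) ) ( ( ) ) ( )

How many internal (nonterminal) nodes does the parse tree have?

[S [Q ( [S [Q ( )]] )] [S [Q ( [S [Q ( )]] )] [S [Q ( )]]]]

10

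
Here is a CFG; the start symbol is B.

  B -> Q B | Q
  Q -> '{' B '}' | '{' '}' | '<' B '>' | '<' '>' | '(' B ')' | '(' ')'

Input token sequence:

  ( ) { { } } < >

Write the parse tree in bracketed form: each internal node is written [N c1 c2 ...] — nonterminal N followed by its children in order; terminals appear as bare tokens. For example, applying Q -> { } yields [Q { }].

[B [Q ( )] [B [Q { [B [Q { }]] }] [B [Q < >]]]]

B
Q B
( ) B
( ) Q B
( ) { B } B
( ) { Q } B
( ) { { } } B
( ) { { } } Q
( ) { { } } < >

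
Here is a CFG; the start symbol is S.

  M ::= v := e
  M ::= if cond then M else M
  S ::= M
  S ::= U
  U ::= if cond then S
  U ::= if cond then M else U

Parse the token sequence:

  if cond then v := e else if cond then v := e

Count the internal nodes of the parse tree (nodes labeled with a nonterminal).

[S [U if cond then [M v := e] else [U if cond then [S [M v := e]]]]]

6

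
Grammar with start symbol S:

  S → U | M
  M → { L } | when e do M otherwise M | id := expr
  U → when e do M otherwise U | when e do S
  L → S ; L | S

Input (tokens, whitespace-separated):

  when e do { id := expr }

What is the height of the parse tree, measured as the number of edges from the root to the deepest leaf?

7

[S [U when e do [S [M { [L [S [M id := expr]]] }]]]]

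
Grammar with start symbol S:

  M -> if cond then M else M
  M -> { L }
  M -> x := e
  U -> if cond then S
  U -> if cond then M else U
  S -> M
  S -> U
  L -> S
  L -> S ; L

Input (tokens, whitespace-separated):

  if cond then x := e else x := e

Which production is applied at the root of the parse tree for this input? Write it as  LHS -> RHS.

S -> M

[S [M if cond then [M x := e] else [M x := e]]]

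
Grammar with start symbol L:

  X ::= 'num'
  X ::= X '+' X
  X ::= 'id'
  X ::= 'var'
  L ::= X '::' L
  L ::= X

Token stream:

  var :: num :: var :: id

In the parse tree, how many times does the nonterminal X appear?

4

[L [X var] :: [L [X num] :: [L [X var] :: [L [X id]]]]]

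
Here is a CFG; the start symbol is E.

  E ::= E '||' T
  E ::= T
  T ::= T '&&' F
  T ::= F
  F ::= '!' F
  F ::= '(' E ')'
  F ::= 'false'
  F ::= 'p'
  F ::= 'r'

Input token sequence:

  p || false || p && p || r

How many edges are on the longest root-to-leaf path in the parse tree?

6

[E [E [E [E [T [F p]]] || [T [F false]]] || [T [T [F p]] && [F p]]] || [T [F r]]]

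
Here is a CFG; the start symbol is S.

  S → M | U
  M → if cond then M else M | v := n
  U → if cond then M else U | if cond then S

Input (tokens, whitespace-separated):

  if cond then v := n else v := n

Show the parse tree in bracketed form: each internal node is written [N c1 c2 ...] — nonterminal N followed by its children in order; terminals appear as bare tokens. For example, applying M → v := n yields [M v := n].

S
M
if cond then M else M
if cond then v := n else M
if cond then v := n else v := n

[S [M if cond then [M v := n] else [M v := n]]]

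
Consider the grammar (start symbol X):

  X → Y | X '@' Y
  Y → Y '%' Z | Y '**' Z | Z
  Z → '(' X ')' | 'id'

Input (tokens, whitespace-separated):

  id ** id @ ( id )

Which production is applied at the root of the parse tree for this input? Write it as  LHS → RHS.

[X [X [Y [Y [Z id]] ** [Z id]]] @ [Y [Z ( [X [Y [Z id]]] )]]]

X → X '@' Y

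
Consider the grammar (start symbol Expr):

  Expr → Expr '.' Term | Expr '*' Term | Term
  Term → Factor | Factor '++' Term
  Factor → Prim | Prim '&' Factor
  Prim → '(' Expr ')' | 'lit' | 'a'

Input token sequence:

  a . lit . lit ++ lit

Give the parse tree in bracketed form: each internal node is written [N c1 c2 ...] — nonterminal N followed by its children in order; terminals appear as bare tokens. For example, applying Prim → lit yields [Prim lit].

[Expr [Expr [Expr [Term [Factor [Prim a]]]] . [Term [Factor [Prim lit]]]] . [Term [Factor [Prim lit]] ++ [Term [Factor [Prim lit]]]]]

Expr
Expr . Term
Expr . Term . Term
Term . Term . Term
Factor . Term . Term
Prim . Term . Term
a . Term . Term
a . Factor . Term
a . Prim . Term
a . lit . Term
a . lit . Factor ++ Term
a . lit . Prim ++ Term
a . lit . lit ++ Term
a . lit . lit ++ Factor
a . lit . lit ++ Prim
a . lit . lit ++ lit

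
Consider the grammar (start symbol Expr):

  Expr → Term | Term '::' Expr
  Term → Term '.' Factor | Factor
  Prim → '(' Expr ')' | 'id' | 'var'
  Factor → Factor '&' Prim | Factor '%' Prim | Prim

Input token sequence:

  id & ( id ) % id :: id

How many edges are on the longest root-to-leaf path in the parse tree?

9

[Expr [Term [Factor [Factor [Factor [Prim id]] & [Prim ( [Expr [Term [Factor [Prim id]]]] )]] % [Prim id]]] :: [Expr [Term [Factor [Prim id]]]]]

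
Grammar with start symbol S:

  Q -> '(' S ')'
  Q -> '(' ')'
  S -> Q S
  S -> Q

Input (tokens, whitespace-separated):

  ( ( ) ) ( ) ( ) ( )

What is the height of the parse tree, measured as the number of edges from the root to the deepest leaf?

5

[S [Q ( [S [Q ( )]] )] [S [Q ( )] [S [Q ( )] [S [Q ( )]]]]]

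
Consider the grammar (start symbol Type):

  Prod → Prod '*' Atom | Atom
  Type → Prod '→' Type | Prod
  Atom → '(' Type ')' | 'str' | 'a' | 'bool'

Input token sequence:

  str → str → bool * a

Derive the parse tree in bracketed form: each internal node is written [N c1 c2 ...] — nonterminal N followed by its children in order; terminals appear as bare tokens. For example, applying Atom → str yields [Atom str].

Type
Prod → Type
Atom → Type
str → Type
str → Prod → Type
str → Atom → Type
str → str → Type
str → str → Prod
str → str → Prod * Atom
str → str → Atom * Atom
str → str → bool * Atom
str → str → bool * a

[Type [Prod [Atom str]] → [Type [Prod [Atom str]] → [Type [Prod [Prod [Atom bool]] * [Atom a]]]]]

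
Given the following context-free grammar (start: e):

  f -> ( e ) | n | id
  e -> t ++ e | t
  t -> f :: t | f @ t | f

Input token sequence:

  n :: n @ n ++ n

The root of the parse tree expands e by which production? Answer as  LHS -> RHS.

[e [t [f n] :: [t [f n] @ [t [f n]]]] ++ [e [t [f n]]]]

e -> t ++ e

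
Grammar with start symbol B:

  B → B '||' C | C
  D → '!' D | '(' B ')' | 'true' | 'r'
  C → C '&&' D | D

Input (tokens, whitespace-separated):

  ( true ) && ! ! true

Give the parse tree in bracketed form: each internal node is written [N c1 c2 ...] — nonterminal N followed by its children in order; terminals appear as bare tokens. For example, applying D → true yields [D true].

B
C
C && D
D && D
( B ) && D
( C ) && D
( D ) && D
( true ) && D
( true ) && ! D
( true ) && ! ! D
( true ) && ! ! true

[B [C [C [D ( [B [C [D true]]] )]] && [D ! [D ! [D true]]]]]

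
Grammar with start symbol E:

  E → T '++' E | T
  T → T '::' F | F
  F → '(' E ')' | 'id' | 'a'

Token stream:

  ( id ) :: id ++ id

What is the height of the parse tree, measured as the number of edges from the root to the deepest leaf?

7

[E [T [T [F ( [E [T [F id]]] )]] :: [F id]] ++ [E [T [F id]]]]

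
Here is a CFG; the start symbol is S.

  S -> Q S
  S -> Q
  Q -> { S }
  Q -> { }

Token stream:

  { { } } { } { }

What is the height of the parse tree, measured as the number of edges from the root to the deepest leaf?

[S [Q { [S [Q { }]] }] [S [Q { }] [S [Q { }]]]]

4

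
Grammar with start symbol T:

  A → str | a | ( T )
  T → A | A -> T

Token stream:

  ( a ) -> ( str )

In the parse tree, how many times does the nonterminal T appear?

4

[T [A ( [T [A a]] )] -> [T [A ( [T [A str]] )]]]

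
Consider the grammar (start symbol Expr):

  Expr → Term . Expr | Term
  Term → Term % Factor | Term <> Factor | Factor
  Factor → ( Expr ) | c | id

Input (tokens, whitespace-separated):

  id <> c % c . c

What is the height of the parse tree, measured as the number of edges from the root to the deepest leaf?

[Expr [Term [Term [Term [Factor id]] <> [Factor c]] % [Factor c]] . [Expr [Term [Factor c]]]]

5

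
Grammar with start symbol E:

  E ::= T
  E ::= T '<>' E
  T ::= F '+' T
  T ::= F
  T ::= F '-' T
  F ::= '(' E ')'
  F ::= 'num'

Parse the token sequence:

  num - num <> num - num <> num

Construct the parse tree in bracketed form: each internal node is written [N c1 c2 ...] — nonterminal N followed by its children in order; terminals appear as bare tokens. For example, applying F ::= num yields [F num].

E
T <> E
F - T <> E
num - T <> E
num - F <> E
num - num <> E
num - num <> T <> E
num - num <> F - T <> E
num - num <> num - T <> E
num - num <> num - F <> E
num - num <> num - num <> E
num - num <> num - num <> T
num - num <> num - num <> F
num - num <> num - num <> num

[E [T [F num] - [T [F num]]] <> [E [T [F num] - [T [F num]]] <> [E [T [F num]]]]]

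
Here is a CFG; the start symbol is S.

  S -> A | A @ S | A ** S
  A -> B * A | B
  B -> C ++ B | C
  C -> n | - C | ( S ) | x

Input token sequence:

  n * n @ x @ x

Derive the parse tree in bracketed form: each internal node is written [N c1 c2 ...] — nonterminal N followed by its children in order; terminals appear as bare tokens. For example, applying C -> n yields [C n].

S
A @ S
B * A @ S
C * A @ S
n * A @ S
n * B @ S
n * C @ S
n * n @ S
n * n @ A @ S
n * n @ B @ S
n * n @ C @ S
n * n @ x @ S
n * n @ x @ A
n * n @ x @ B
n * n @ x @ C
n * n @ x @ x

[S [A [B [C n]] * [A [B [C n]]]] @ [S [A [B [C x]]] @ [S [A [B [C x]]]]]]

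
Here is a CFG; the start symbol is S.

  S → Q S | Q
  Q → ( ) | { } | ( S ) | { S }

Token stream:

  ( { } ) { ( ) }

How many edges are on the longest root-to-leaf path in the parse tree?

[S [Q ( [S [Q { }]] )] [S [Q { [S [Q ( )]] }]]]

5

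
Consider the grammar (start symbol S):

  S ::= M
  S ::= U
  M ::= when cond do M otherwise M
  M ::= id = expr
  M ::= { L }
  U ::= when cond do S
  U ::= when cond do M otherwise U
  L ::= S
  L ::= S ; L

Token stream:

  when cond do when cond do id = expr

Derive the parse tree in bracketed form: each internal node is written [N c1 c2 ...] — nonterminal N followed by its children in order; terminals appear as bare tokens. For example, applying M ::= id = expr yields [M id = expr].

S
U
when cond do S
when cond do U
when cond do when cond do S
when cond do when cond do M
when cond do when cond do id = expr

[S [U when cond do [S [U when cond do [S [M id = expr]]]]]]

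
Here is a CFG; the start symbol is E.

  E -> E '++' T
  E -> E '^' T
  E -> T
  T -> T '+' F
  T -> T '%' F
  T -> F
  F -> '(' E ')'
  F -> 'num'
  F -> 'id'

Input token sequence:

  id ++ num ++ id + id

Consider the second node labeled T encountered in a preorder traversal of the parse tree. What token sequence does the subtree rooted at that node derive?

num

[E [E [E [T [F id]]] ++ [T [F num]]] ++ [T [T [F id]] + [F id]]]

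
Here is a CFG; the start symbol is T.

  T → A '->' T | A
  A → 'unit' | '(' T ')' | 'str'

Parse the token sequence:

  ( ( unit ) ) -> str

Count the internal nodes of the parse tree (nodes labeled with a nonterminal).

[T [A ( [T [A ( [T [A unit]] )]] )] -> [T [A str]]]

8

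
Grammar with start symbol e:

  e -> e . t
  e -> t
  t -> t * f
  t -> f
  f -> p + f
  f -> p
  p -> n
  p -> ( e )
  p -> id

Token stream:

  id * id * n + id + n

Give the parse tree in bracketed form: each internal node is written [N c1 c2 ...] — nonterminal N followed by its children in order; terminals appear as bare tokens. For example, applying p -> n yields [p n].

[e [t [t [t [f [p id]]] * [f [p id]]] * [f [p n] + [f [p id] + [f [p n]]]]]]

e
t
t * f
t * f * f
f * f * f
p * f * f
id * f * f
id * p * f
id * id * f
id * id * p + f
id * id * n + f
id * id * n + p + f
id * id * n + id + f
id * id * n + id + p
id * id * n + id + n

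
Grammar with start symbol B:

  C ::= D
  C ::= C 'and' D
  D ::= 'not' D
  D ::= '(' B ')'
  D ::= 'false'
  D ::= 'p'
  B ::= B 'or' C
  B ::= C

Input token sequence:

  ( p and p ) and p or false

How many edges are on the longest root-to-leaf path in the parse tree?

[B [B [C [C [D ( [B [C [C [D p]] and [D p]]] )]] and [D p]]] or [C [D false]]]

9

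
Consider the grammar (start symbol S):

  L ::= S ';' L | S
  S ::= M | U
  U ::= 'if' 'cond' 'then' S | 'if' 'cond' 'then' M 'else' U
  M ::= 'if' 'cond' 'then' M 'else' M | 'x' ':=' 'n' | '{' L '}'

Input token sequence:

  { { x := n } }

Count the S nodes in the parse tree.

3

[S [M { [L [S [M { [L [S [M x := n]]] }]]] }]]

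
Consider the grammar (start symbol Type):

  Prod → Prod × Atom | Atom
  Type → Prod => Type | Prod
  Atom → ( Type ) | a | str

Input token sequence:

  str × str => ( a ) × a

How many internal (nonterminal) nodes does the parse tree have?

13

[Type [Prod [Prod [Atom str]] × [Atom str]] => [Type [Prod [Prod [Atom ( [Type [Prod [Atom a]]] )]] × [Atom a]]]]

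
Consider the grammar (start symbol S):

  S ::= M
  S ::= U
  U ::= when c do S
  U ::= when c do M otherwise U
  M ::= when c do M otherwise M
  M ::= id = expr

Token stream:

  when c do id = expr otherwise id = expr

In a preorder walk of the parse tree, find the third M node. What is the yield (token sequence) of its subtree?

[S [M when c do [M id = expr] otherwise [M id = expr]]]

id = expr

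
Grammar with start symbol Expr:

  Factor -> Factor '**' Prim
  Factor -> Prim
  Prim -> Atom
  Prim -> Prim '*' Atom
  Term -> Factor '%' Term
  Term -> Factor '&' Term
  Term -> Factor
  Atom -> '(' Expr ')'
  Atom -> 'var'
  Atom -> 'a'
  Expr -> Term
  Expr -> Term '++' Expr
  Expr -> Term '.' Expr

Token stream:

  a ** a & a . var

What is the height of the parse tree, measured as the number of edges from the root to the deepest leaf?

[Expr [Term [Factor [Factor [Prim [Atom a]]] ** [Prim [Atom a]]] & [Term [Factor [Prim [Atom a]]]]] . [Expr [Term [Factor [Prim [Atom var]]]]]]

6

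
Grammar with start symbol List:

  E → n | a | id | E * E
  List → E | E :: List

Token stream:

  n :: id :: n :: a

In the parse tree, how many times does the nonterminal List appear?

4

[List [E n] :: [List [E id] :: [List [E n] :: [List [E a]]]]]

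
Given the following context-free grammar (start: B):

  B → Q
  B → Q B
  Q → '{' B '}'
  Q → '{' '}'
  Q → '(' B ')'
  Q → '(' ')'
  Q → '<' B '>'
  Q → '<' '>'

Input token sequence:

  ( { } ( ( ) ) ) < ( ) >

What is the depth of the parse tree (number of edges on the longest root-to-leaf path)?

7

[B [Q ( [B [Q { }] [B [Q ( [B [Q ( )]] )]]] )] [B [Q < [B [Q ( )]] >]]]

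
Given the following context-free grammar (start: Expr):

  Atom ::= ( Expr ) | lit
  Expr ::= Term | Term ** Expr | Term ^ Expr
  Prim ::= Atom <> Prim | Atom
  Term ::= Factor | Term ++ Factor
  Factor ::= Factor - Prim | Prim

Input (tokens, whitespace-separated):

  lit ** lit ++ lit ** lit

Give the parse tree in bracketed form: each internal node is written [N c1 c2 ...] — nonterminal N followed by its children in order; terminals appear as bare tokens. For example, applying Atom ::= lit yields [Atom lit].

[Expr [Term [Factor [Prim [Atom lit]]]] ** [Expr [Term [Term [Factor [Prim [Atom lit]]]] ++ [Factor [Prim [Atom lit]]]] ** [Expr [Term [Factor [Prim [Atom lit]]]]]]]

Expr
Term ** Expr
Factor ** Expr
Prim ** Expr
Atom ** Expr
lit ** Expr
lit ** Term ** Expr
lit ** Term ++ Factor ** Expr
lit ** Factor ++ Factor ** Expr
lit ** Prim ++ Factor ** Expr
lit ** Atom ++ Factor ** Expr
lit ** lit ++ Factor ** Expr
lit ** lit ++ Prim ** Expr
lit ** lit ++ Atom ** Expr
lit ** lit ++ lit ** Expr
lit ** lit ++ lit ** Term
lit ** lit ++ lit ** Factor
lit ** lit ++ lit ** Prim
lit ** lit ++ lit ** Atom
lit ** lit ++ lit ** lit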